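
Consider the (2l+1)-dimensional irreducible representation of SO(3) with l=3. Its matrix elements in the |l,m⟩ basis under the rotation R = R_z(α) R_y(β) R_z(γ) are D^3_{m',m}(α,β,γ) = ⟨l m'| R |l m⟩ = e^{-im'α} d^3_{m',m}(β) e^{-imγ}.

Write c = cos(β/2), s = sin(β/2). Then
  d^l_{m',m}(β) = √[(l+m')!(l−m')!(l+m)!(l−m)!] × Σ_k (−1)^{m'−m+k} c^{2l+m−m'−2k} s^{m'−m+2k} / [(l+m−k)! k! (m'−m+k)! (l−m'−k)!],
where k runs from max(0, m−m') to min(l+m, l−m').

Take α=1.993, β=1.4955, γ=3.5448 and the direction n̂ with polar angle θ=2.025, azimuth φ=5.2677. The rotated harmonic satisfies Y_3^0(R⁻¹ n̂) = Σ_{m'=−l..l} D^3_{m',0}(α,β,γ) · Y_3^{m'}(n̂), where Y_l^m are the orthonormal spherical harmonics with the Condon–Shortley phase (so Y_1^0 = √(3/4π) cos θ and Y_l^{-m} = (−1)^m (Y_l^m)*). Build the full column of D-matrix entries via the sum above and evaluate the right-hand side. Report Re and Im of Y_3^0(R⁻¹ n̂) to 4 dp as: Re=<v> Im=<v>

Need the full column D^3_{m',0} for m'=−3..3 at α=1.993, β=1.4955, γ=3.5448.
cos(β/2)=0.733221, sin(β/2)=0.679991
d^3_{-3,0}: single k=3 term ⇒ +0.554279;  D = +0.528832-0.166015i
d^3_{-2,0}: k∈[2..3] ⇒ +0.731991 -0.629567 = +0.102423;  D = -0.068027-0.076569i
d^3_{-1,0}: k∈[1..3] ⇒ +0.499192 -1.288027 +0.369267 = -0.419569;  D = +0.171927-0.382726i
d^3_{0,0}: k∈[0..3] ⇒ +0.155385 -1.202783 +1.034484 -0.098859 = -0.111774;  D = -0.111774+0.000000i
d^3_{1,0}: k∈[0..2] ⇒ -0.499192 +1.288027 -0.369267 = +0.419569;  D = -0.171927-0.382726i
d^3_{2,0}: k∈[0..1] ⇒ +0.731991 -0.629567 = +0.102423;  D = -0.068027+0.076569i
d^3_{3,0}: single k=0 term ⇒ -0.554279;  D = -0.528832-0.166015i
Y_3^{m'}(θ=2.025,φ=5.2677) and Σ D·Y over m':
  (+0.5288-0.1660i)·(-0.3014+0.0288i)  (-0.0680-0.0766i)·(+0.1608-0.3244i)  (+0.1719-0.3827i)·(-0.0057-0.0093i)  (-0.1118+0.0000i)·(+0.3336+0.0000i)  (-0.1719-0.3827i)·(+0.0057-0.0093i)  (-0.0680+0.0766i)·(+0.1608+0.3244i)  (-0.5288-0.1660i)·(+0.3014+0.0288i)
Y_3^0(R⁻¹ n̂) = -0.427116+0.000000i

Re=-0.4271 Im=0.0000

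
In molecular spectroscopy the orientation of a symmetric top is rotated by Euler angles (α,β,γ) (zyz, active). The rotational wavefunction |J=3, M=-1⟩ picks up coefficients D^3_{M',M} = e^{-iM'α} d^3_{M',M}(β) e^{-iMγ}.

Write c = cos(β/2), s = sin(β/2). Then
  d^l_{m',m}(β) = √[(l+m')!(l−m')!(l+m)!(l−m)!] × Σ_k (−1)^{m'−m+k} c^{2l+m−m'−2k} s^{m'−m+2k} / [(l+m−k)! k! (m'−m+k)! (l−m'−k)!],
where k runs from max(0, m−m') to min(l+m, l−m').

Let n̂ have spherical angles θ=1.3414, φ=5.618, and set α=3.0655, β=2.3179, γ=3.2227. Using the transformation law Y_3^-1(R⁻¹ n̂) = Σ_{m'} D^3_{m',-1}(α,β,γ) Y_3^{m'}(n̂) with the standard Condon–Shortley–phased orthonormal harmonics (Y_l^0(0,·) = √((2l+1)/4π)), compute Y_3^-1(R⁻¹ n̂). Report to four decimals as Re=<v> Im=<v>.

Need the full column D^3_{m',-1} for m'=−3..3 at α=3.0655, β=2.3179, γ=3.2227.
cos(β/2)=0.400302, sin(β/2)=0.916383
d^3_{-3,-1}: single k=2 term ⇒ +0.083512;  D = +0.082610-0.012246i
d^3_{-2,-1}: k∈[1..2] ⇒ +0.029786 -0.312194 = -0.282408;  D = +0.281695-0.020056i
d^3_{-1,-1}: k∈[0..2] ⇒ +0.004115 -0.172502 +0.678009 = +0.509621;  D = +0.509615+0.002556i
d^3_{0,-1}: k∈[0..2] ⇒ -0.032629 +0.512987 -0.896116 = -0.415758;  D = +0.414391+0.033684i
d^3_{1,-1}: k∈[0..2] ⇒ +0.129377 -0.904012 +0.592193 = -0.182442;  D = -0.180193-0.028562i
d^3_{2,-1}: k∈[0..1] ⇒ -0.312194 +0.818038 = +0.505844;  D = -0.492141-0.116942i
d^3_{3,-1}: single k=0 term ⇒ +0.437653;  D = +0.416873+0.133254i
Y_3^{m'}(θ=1.3414,φ=5.618) and Σ D·Y over m':
  (+0.0826-0.0122i)·(-0.1588+0.3510i)  (+0.2817-0.0201i)·(+0.0525+0.2140i)  (+0.5096+0.0026i)·(-0.1836-0.1440i)  (+0.4144+0.0337i)·(-0.2326+0.0000i)  (-0.1802-0.0286i)·(+0.1836-0.1440i)  (-0.4921-0.1169i)·(+0.0525-0.2140i)  (+0.4169+0.1333i)·(+0.1588+0.3510i)
Y_3^-1(R⁻¹ n̂) = -0.247981+0.295889i

Re=-0.2480 Im=0.2959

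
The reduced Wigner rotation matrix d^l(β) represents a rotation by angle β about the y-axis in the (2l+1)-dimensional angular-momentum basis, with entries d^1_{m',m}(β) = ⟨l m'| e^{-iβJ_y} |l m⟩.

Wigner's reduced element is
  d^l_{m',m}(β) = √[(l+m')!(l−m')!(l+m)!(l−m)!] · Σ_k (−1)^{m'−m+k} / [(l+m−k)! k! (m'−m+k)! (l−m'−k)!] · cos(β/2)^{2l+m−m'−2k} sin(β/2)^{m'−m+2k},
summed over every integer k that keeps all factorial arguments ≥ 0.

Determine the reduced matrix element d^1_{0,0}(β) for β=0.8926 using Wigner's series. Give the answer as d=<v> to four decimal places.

d^1_{0,0}(β=0.8926) via Wigner's sum:
c=cos(0.8926/2)=0.902050, s=sin(0.8926/2)=0.431631; N=√[1·1·1·1]=1.000000
k: max(0,(0)−(0))=0 … min(1+(0),1−(0))=1
  k=0: (−1)^0·1.0000/(1)·0.9021^2·0.4316^0 = +0.813695
  k=1: (−1)^1·1.0000/(1)·0.9021^0·0.4316^2 = -0.186305
d^1_{0,0}(0.8926) = +0.813695 -0.186305 = +0.627390

d=0.6274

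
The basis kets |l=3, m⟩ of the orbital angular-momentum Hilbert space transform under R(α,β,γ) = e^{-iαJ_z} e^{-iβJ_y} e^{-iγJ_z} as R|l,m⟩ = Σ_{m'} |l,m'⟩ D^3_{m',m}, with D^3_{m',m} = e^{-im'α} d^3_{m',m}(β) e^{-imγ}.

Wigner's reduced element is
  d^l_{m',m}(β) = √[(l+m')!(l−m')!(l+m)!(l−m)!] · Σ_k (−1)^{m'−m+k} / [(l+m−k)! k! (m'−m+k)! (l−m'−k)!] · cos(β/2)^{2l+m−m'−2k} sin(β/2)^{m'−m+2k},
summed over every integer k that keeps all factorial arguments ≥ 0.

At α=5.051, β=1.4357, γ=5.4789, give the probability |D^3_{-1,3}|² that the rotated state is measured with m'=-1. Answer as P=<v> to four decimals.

P=0.1692

Split into d^3_{-1,3}(β=1.4357) × two z-phases.
With c≡cos(β/2)=0.753222 and s≡sin(β/2)=0.657767, N=[2·24·720·1]^{1/2}=185.903201
k∈{4} keeps every argument non-negative
  k=4: (−1)^0·185.9032/(48)·0.7532^2·0.6578^4 = +0.411319
d^3_{-1,3}(1.4357) = +0.411319
|D^3_{-1,3}|² = |d^3_{-1,3}(β)|² = (+0.411319)² = 0.169183 (the z-rotation phases have unit modulus)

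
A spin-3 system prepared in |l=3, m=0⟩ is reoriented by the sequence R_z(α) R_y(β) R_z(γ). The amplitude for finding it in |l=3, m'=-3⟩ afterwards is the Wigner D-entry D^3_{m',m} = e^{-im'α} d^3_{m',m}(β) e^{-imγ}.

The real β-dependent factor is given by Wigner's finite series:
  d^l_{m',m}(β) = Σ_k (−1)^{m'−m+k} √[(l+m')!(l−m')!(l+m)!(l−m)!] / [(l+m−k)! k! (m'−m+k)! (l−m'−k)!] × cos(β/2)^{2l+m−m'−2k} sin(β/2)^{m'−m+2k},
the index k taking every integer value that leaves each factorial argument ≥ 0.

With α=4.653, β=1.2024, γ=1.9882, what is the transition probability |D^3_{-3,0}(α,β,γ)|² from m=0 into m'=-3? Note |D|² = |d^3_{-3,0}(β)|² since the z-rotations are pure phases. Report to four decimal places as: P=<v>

D^3_{-3,0}(4.653,1.2024,1.9882) = e^{-i·-3·4.653}·d^3_{-3,0}(1.2024)·e^{-i·0·1.9882}. Compute d first:
Half-angle: c=0.824657, s=0.565632. N=√(1·720·6·6)=160.996894
k∈{3} keeps every argument non-negative
  k=3: (−1)^0·160.9969/(36)·0.8247^3·0.5656^3 = +0.453878
d^3_{-3,0}(1.2024) = +0.453878
|D^3_{-3,0}|² = |d^3_{-3,0}(β)|² = (+0.453878)² = 0.206005 (the z-rotation phases have unit modulus)

P=0.2060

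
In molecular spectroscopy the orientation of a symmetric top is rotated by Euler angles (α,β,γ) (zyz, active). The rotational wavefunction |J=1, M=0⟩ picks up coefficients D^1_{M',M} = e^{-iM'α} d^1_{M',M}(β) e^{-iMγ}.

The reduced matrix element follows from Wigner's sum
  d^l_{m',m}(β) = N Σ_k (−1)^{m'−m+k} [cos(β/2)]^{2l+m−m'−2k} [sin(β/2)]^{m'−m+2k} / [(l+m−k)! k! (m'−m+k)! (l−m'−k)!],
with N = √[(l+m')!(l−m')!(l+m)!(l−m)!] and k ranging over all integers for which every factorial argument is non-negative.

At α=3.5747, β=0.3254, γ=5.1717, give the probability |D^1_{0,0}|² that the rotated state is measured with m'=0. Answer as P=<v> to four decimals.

D^1_{0,0}(3.5747,0.3254,5.1717) = e^{-i·0·3.5747}·d^1_{0,0}(0.3254)·e^{-i·0·5.1717}. Compute d first:
With c≡cos(β/2)=0.986794 and s≡sin(β/2)=0.161983, N=[1·1·1·1]^{1/2}=1.000000
Admissible k: 0..1 (factorial args all ≥0)
  k=0: (−1)^0·1.0000/(1)·0.9868^2·0.1620^0 = +0.973761
  k=1: (−1)^1·1.0000/(1)·0.9868^0·0.1620^2 = -0.026239
d^1_{0,0}(0.3254) = +0.973761 -0.026239 = +0.947523
|D^1_{0,0}|² = |d^1_{0,0}(β)|² = (+0.947523)² = 0.897800 (the z-rotation phases have unit modulus)

P=0.8978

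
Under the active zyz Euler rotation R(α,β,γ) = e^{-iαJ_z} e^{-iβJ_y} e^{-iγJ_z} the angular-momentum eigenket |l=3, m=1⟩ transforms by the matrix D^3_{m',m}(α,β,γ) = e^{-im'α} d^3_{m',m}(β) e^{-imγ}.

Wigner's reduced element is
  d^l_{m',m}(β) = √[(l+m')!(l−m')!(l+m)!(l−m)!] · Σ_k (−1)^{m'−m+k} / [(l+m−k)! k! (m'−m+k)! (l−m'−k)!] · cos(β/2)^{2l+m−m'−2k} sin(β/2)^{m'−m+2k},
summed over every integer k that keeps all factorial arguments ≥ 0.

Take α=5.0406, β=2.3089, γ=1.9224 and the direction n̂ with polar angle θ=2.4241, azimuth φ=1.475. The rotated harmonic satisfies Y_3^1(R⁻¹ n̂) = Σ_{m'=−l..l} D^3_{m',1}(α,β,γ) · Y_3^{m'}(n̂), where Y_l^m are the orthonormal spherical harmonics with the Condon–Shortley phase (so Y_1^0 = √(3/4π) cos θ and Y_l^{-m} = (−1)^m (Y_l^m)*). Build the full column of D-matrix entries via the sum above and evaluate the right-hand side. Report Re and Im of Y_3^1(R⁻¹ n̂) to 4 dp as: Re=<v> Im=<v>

Re=-0.0243 Im=-0.3150

Need the full column D^3_{m',1} for m'=−3..3 at α=5.0406, β=2.3089, γ=1.9224.
cos(β/2)=0.404422, sin(β/2)=0.914573
d^3_{-3,1}: single k=4 term ⇒ +0.443187;  D = +0.357315+0.262185i
d^3_{-2,1}: k∈[3..4] ⇒ +0.320028 -0.818324 = -0.498296;  D = +0.149549-0.475326i
d^3_{-1,1}: k∈[2..4] ⇒ +0.134253 -0.915444 +0.585207 = -0.195983;  D = +0.195930-0.004584i
d^3_{0,1}: k∈[1..3] ⇒ +0.034275 -0.525859 +0.896429 = +0.404845;  D = -0.139430-0.380077i
d^3_{1,1}: k∈[0..2] ⇒ +0.004375 -0.179004 +0.686583 = +0.511953;  D = +0.398141-0.321839i
d^3_{2,1}: k∈[0..1] ⇒ -0.031289 +0.320028 = +0.288739;  D = +0.244210+0.154051i
d^3_{3,1}: single k=0 term ⇒ +0.086660;  D = -0.020141+0.084287i
Y_3^{m'}(θ=2.4241,φ=1.475) and Σ D·Y over m':
  (+0.3573+0.2622i)·(-0.0336+0.1137i)  (+0.1495-0.4753i)·(+0.3268+0.0634i)  (+0.1959-0.0046i)·(+0.0374-0.3889i)  (-0.1394-0.3801i)·(+0.0454+0.0000i)  (+0.3981-0.3218i)·(-0.0374-0.3889i)  (+0.2442+0.1541i)·(+0.3268-0.0634i)  (-0.0201+0.0843i)·(+0.0336+0.1137i)
Y_3^1(R⁻¹ n̂) = -0.024343-0.315046i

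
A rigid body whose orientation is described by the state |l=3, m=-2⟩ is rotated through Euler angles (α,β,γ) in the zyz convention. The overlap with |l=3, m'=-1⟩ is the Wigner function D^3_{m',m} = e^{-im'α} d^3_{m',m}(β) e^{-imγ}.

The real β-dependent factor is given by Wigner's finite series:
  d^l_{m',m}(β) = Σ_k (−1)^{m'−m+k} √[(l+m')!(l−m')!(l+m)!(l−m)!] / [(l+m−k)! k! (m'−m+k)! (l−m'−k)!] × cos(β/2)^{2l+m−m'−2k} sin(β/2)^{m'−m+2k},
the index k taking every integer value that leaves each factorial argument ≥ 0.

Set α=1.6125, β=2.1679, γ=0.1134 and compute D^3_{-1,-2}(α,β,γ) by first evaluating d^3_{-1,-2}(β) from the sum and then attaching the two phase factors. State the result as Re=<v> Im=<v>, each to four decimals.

Re=-0.1020 Im=0.3707

D^3_{-1,-2}(1.6125,2.1679,0.1134) = e^{-i·-1·1.6125}·d^3_{-1,-2}(2.1679)·e^{-i·-2·0.1134}. Compute d first:
Half-angle: c=0.467841, s=0.883813. N=√(2·24·1·120)=75.894664
Admissible k: 0..1 (factorial args all ≥0)
  k=0: (−1)^1·75.8947/(24)·0.4678^5·0.8838^1 = -0.062640
  k=1: (−1)^2·75.8947/(12)·0.4678^3·0.8838^3 = +0.447101
d^3_{-1,-2}(2.1679) = -0.062640 +0.447101 = +0.384461
D = (-0.041692+0.999131i)·(+0.384461)·(+0.974391+0.224861i) = -0.101993+0.370685i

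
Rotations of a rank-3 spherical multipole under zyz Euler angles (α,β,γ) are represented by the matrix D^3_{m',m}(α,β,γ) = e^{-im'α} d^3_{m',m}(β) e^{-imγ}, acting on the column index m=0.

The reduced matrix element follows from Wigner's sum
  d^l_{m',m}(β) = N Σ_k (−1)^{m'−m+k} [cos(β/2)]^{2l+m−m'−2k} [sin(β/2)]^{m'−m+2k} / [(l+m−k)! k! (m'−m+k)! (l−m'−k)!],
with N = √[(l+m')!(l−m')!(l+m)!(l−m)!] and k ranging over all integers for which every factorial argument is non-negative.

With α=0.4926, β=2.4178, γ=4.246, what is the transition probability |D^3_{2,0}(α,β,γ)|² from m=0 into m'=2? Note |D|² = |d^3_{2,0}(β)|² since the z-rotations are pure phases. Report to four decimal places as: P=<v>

P=0.2025

First d^3_{2,0}(β=2.4178), then the phase factors e^{-i(2)α} and e^{-i(0)γ}:
Half-angle: c=0.354048, s=0.935227. N=√(120·1·6·6)=65.726707
k: max(0,(0)−(2))=0 … min(3+(0),3−(2))=1
  k=0: (−1)^2·65.7267/(12)·0.3540^4·0.9352^2 = +0.075274
  k=1: (−1)^3·65.7267/(12)·0.3540^2·0.9352^4 = -0.525236
d^3_{2,0}(2.4178) = +0.075274 -0.525236 = -0.449962
|D^3_{2,0}|² = |d^3_{2,0}(β)|² = (-0.449962)² = 0.202465 (the z-rotation phases have unit modulus)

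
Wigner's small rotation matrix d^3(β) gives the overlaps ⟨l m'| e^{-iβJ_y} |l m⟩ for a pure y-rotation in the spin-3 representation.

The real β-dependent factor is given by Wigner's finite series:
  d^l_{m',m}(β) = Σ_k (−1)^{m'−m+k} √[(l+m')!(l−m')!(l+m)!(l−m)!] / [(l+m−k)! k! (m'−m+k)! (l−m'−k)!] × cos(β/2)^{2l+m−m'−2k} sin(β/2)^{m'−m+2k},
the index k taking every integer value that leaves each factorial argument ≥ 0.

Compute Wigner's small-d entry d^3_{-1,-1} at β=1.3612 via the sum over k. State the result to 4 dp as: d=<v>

d=-0.3671

d^3_{-1,-1}(β=1.3612) via Wigner's sum:
Half-angle: c=0.777195, s=0.629259. N=√(2·24·2·24)=48.000000
k: max(0,(-1)−(-1))=0 … min(3+(-1),3−(-1))=2
  k=0: (−1)^0·48.0000/(48)·0.7772^6·0.6293^0 = +0.220384
  k=1: (−1)^1·48.0000/(6)·0.7772^4·0.6293^2 = -1.155767
  k=2: (−1)^2·48.0000/(8)·0.7772^2·0.6293^4 = +0.568238
d^3_{-1,-1}(1.3612) = +0.220384 -1.155767 +0.568238 = -0.367144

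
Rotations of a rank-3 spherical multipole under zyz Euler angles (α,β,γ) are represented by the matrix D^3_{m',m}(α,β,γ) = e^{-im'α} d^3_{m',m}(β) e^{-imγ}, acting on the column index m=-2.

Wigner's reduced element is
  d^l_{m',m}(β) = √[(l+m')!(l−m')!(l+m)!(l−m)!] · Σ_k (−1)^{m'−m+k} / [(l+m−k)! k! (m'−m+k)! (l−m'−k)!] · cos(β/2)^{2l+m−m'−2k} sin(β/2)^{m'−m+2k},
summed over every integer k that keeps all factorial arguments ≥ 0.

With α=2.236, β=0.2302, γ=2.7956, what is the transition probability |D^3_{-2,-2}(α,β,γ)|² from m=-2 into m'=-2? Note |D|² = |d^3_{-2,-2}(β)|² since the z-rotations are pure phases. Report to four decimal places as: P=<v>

P=0.8041

Split into d^3_{-2,-2}(β=0.2302) × two z-phases.
c=cos(0.2302/2)=0.993383, s=sin(0.2302/2)=0.114846; N=√[1·120·1·120]=120.000000
The bounds max(0,m−m')=0 and min(l+m,l−m')=1 give 2 terms
  k=0: (−1)^0·120.0000/(120)·0.9934^6·0.1148^0 = +0.960951
  k=1: (−1)^1·120.0000/(24)·0.9934^4·0.1148^2 = -0.064220
d^3_{-2,-2}(0.2302) = +0.960951 -0.064220 = +0.896731
|D^3_{-2,-2}|² = |d^3_{-2,-2}(β)|² = (+0.896731)² = 0.804126 (the z-rotation phases have unit modulus)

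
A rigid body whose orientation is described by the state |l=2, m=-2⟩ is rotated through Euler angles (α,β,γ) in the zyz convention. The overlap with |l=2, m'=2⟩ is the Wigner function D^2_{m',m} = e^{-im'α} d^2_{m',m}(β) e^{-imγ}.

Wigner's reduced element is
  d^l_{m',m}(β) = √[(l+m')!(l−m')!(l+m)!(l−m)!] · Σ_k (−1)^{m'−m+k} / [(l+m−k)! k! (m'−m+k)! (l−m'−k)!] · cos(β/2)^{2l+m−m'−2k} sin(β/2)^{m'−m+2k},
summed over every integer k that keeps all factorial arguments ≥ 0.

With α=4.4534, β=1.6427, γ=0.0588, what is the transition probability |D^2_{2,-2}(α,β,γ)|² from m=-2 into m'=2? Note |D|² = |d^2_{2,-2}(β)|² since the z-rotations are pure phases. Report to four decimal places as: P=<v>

Split into d^2_{2,-2}(β=1.6427) × two z-phases.
With c≡cos(β/2)=0.681234 and s≡sin(β/2)=0.732066, N=[24·1·1·24]^{1/2}=24.000000
k: max(0,(-2)−(2))=0 … min(2+(-2),2−(2))=0
  k=0: (−1)^4·24.0000/(24)·0.6812^0·0.7321^4 = +0.287211
d^2_{2,-2}(1.6427) = +0.287211
|D^2_{2,-2}|² = |d^2_{2,-2}(β)|² = (+0.287211)² = 0.082490 (the z-rotation phases have unit modulus)

P=0.0825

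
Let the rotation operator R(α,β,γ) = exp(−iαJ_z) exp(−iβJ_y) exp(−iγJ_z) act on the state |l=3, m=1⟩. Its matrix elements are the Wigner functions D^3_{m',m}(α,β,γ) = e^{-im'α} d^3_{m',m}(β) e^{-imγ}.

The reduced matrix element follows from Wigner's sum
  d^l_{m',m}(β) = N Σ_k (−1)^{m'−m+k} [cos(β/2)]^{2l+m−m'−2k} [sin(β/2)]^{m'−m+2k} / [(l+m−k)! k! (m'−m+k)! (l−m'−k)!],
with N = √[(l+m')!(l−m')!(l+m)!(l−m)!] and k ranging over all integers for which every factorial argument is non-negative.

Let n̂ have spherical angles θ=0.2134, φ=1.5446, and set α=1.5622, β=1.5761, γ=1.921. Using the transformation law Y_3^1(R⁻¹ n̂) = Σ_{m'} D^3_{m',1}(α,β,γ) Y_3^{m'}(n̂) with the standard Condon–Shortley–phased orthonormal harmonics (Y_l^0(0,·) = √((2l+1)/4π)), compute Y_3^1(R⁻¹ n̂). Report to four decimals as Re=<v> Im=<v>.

Re=0.0845 Im=0.2340

Need the full column D^3_{m',1} for m'=−3..3 at α=1.5622, β=1.5761, γ=1.921.
cos(β/2)=0.705229, sin(β/2)=0.708979
d^3_{-3,1}: single k=4 term ⇒ +0.486677;  D = -0.452679+0.178706i
d^3_{-2,1}: k∈[3..4] ⇒ +0.790536 -0.399483 = +0.391053;  D = +0.140461+0.364956i
d^3_{-1,1}: k∈[2..4] ⇒ +0.746001 -1.005275 +0.126999 = -0.132275;  D = -0.123851+0.046448i
d^3_{0,1}: k∈[1..3] ⇒ +0.428426 -1.298983 +0.437612 = -0.432946;  D = +0.148539+0.406667i
d^3_{1,1}: k∈[0..2] ⇒ +0.123022 -0.994668 +0.753957 = -0.117690;  D = +0.110890-0.039426i
d^3_{2,1}: k∈[0..1] ⇒ -0.391097 +0.790536 = +0.399439;  D = +0.130573+0.377494i
d^3_{3,1}: single k=0 term ⇒ +0.481542;  D = +0.456423-0.153493i
Y_3^{m'}(θ=0.2134,φ=1.5446) and Σ D·Y over m':
  (-0.4527+0.1787i)·(-0.0003+0.0040i)  (+0.1405+0.3650i)·(-0.0447-0.0023i)  (-0.1239+0.0464i)·(+0.0068-0.2583i)  (+0.1485+0.4067i)·(+0.6476+0.0000i)  (+0.1109-0.0394i)·(-0.0068-0.2583i)  (+0.1306+0.3775i)·(-0.0447+0.0023i)  (+0.4564-0.1535i)·(+0.0003+0.0040i)
Y_3^1(R⁻¹ n̂) = +0.084452+0.233973i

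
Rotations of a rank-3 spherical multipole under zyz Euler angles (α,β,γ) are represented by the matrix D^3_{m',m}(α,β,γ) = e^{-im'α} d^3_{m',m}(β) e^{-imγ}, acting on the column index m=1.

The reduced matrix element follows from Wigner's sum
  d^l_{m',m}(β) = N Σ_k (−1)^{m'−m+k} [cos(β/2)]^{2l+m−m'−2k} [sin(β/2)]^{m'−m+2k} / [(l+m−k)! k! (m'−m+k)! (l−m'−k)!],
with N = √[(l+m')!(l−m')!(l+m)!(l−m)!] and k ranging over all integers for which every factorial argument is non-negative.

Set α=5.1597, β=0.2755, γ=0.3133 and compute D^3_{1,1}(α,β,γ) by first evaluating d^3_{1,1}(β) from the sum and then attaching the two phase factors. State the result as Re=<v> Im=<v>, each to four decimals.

Re=0.5524 Im=0.5805

Split into d^3_{1,1}(β=0.2755) × two z-phases.
Half-angle: c=0.990527, s=0.137315. N=√(24·2·24·2)=48.000000
k∈{0,1,2} keeps every argument non-negative
  k=0: (−1)^0·48.0000/(48)·0.9905^6·0.1373^0 = +0.944494
  k=1: (−1)^1·48.0000/(6)·0.9905^4·0.1373^2 = -0.145208
  k=2: (−1)^2·48.0000/(8)·0.9905^2·0.1373^4 = +0.002093
d^3_{1,1}(0.2755) = +0.944494 -0.145208 +0.002093 = +0.801379
Attach z-rotation phases: D = e^{-i(1)(5.1597)}·(+0.801379)·e^{-i(1)(0.3133)} = +0.552442+0.580531i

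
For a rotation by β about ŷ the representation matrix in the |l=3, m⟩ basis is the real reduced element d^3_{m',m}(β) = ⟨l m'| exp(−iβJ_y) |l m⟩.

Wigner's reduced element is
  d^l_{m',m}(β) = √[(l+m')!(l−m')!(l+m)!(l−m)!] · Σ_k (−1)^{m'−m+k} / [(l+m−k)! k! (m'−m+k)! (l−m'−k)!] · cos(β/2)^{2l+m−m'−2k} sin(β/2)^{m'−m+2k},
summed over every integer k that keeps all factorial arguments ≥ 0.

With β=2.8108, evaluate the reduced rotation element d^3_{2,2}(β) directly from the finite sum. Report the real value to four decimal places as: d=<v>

d^3_{2,2}(β=2.8108) via Wigner's sum:
c=cos(2.8108/2)=0.164643, s=sin(2.8108/2)=0.986353; N=√[120·1·120·1]=120.000000
k: max(0,(2)−(2))=0 … min(3+(2),3−(2))=1
  k=0: (−1)^0·120.0000/(120)·0.1646^6·0.9864^0 = +0.000020
  k=1: (−1)^1·120.0000/(24)·0.1646^4·0.9864^2 = -0.003574
d^3_{2,2}(2.8108) = +0.000020 -0.003574 = -0.003555

d=-0.0036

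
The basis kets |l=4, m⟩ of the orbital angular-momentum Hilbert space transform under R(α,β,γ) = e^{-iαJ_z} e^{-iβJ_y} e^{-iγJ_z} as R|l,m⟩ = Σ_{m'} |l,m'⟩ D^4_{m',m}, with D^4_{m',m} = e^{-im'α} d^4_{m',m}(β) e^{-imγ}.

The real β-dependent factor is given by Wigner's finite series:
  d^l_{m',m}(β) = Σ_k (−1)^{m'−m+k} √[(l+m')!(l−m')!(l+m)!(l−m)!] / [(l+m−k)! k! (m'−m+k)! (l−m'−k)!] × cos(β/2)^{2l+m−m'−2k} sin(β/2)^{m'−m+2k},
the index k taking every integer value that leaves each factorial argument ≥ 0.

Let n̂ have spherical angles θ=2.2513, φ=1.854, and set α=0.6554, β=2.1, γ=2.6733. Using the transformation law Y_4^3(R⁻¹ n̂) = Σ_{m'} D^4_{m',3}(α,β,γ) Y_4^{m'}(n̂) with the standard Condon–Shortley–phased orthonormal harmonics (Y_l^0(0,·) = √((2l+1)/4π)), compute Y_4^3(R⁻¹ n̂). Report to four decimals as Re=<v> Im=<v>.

Need the full column D^4_{m',3} for m'=−4..4 at α=0.6554, β=2.1, γ=2.6733.
cos(β/2)=0.497571, sin(β/2)=0.867423
d^4_{-4,3}: single k=7 term ⇒ +0.520017;  D = +0.329367+0.402411i
d^4_{-3,3}: k∈[6..7] ⇒ +0.738235 -0.320515 = +0.417720;  D = +0.406769+0.095021i
d^4_{-2,3}: k∈[5..6] ⇒ +0.679056 -0.687918 = -0.008861;  D = -0.008070+0.003661i
d^4_{-1,3}: k∈[4..5] ⇒ +0.459054 -0.837080 = -0.378026;  D = -0.177736+0.333637i
d^4_{0,3}: k∈[3..4] ⇒ +0.235523 -0.715788 = -0.480266;  D = +0.079320+0.473670i
d^4_{1,3}: k∈[2..3] ⇒ +0.090628 -0.459054 = -0.368426;  D = +0.269704+0.250992i
d^4_{2,3}: k∈[1..2] ⇒ +0.024506 -0.223436 = -0.198930;  D = +0.198050+0.018687i
d^4_{3,3}: k∈[0..1] ⇒ +0.003757 -0.079926 = -0.076169;  D = +0.064481-0.040545i
d^4_{4,3}: single k=0 term ⇒ -0.018525;  D = +0.006423-0.017376i
Y_4^{m'}(θ=2.2513,φ=1.854) and Σ D·Y over m':
  (+0.3294+0.4024i)·(+0.0685-0.1463i)  (+0.4068+0.0950i)·(-0.2777-0.2442i)  (-0.0081+0.0037i)·(-0.3020+0.1921i)  (-0.1777+0.3336i)·(-0.0148-0.0508i)  (+0.0793+0.4737i)·(-0.3587+0.0000i)  (+0.2697+0.2510i)·(+0.0148-0.0508i)  (+0.1981+0.0187i)·(-0.3020-0.1921i)  (+0.0645-0.0405i)·(+0.2777-0.2442i)  (+0.0064-0.0174i)·(+0.0685+0.1463i)
Y_4^3(R⁻¹ n̂) = -0.043962-0.395735i

Re=-0.0440 Im=-0.3957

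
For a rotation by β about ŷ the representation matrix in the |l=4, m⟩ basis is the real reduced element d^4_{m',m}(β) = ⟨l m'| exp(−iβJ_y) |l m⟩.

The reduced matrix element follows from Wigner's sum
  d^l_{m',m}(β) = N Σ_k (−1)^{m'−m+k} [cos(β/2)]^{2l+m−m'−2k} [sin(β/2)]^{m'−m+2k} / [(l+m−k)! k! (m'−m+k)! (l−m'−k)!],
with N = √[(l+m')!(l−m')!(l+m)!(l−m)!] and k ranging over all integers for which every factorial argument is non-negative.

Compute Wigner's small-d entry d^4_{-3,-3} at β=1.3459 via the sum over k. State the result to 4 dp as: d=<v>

d^4_{-3,-3}(β=1.3459) via Wigner's sum:
c=cos(1.3459/2)=0.781986, s=sin(1.3459/2)=0.623296; N=√[1·5040·1·5040]=5040.000000
k∈{0,1} keeps every argument non-negative
  k=0: (−1)^0·5040.0000/(5040)·0.7820^8·0.6233^0 = +0.139828
  k=1: (−1)^1·5040.0000/(720)·0.7820^6·0.6233^2 = -0.621844
d^4_{-3,-3}(1.3459) = +0.139828 -0.621844 = -0.482016

d=-0.4820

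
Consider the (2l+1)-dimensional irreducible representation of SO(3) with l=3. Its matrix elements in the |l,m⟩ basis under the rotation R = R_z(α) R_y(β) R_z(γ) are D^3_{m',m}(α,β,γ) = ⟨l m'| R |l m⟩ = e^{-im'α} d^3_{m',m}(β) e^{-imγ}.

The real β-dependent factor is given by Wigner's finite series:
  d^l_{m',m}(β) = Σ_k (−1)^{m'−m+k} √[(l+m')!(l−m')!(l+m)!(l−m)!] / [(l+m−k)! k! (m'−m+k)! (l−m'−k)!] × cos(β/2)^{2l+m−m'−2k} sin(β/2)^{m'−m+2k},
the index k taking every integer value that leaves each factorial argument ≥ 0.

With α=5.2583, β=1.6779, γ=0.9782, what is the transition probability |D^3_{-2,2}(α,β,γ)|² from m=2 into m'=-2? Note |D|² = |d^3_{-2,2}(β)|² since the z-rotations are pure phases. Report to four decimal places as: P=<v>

P=0.2646

First d^3_{-2,2}(β=1.6779), then the phase factors e^{-i(-2)α} and e^{-i(2)γ}:
c=cos(1.6779/2)=0.668244, s=sin(1.6779/2)=0.743942; N=√[1·120·120·1]=120.000000
The bounds max(0,m−m')=4 and min(l+m,l−m')=5 give 2 terms
  k=4: (−1)^0·120.0000/(24)·0.6682^2·0.7439^4 = +0.683906
  k=5: (−1)^1·120.0000/(120)·0.6682^0·0.7439^6 = -0.169525
d^3_{-2,2}(1.6779) = +0.683906 -0.169525 = +0.514381
|D^3_{-2,2}|² = |d^3_{-2,2}(β)|² = (+0.514381)² = 0.264588 (the z-rotation phases have unit modulus)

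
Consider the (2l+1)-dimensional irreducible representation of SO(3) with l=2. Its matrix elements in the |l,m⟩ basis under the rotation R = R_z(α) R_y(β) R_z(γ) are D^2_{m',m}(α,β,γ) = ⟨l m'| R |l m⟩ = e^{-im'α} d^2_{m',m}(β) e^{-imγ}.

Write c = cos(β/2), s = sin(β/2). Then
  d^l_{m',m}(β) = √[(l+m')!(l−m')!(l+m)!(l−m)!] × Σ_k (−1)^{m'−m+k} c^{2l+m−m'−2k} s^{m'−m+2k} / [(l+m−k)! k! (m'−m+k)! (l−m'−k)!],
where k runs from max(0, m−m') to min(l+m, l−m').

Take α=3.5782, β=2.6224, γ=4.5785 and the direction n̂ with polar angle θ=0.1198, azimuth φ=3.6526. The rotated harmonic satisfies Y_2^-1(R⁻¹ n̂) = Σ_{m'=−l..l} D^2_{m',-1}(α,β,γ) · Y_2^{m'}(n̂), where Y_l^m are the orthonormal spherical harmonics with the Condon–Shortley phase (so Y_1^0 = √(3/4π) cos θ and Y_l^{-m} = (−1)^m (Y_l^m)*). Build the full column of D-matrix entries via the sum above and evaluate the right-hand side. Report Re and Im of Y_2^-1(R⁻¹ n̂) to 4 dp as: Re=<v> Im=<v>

Need the full column D^2_{m',-1} for m'=−2..2 at α=3.5782, β=2.6224, γ=4.5785.
cos(β/2)=0.256690, sin(β/2)=0.966494
d^2_{-2,-1}: single k=1 term ⇒ +0.032693;  D = +0.022028-0.024158i
d^2_{-1,-1}: k∈[0..1] ⇒ +0.004341 -0.184645 = -0.180304;  D = +0.053752-0.172105i
d^2_{0,-1}: k∈[0..1] ⇒ -0.040041 +0.567652 = +0.527611;  D = -0.070430-0.522889i
d^2_{1,-1}: k∈[0..1] ⇒ +0.184645 -0.872562 = -0.687916;  D = -0.371509-0.578973i
d^2_{2,-1}: single k=0 term ⇒ -0.463486;  D = +0.391779+0.247646i
Y_2^{m'}(θ=0.1198,φ=3.6526) and Σ D·Y over m':
  (+0.0220-0.0242i)·(+0.0029-0.0047i)  (+0.0538-0.1721i)·(-0.0800+0.0448i)  (-0.0704-0.5229i)·(+0.6173+0.0000i)  (-0.3715-0.5790i)·(+0.0800+0.0448i)  (+0.3918+0.2476i)·(+0.0029+0.0047i)
Y_2^-1(R⁻¹ n̂) = -0.043894-0.367157i

Re=-0.0439 Im=-0.3672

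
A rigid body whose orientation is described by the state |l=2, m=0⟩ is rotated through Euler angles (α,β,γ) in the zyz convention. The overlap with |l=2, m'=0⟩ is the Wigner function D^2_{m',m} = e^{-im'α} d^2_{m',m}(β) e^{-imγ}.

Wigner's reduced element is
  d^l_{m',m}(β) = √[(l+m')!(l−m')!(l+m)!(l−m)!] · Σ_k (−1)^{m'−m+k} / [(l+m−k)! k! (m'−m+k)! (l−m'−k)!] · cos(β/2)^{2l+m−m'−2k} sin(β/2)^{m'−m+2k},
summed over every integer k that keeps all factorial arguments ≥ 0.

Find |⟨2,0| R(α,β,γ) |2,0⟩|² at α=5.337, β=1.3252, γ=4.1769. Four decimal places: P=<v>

P=0.1692

Split into d^2_{0,0}(β=1.3252) × two z-phases.
With c≡cos(β/2)=0.788395 and s≡sin(β/2)=0.615169, N=[2·2·2·2]^{1/2}=4.000000
The bounds max(0,m−m')=0 and min(l+m,l−m')=2 give 3 terms
  k=0: (−1)^0·4.0000/(4)·0.7884^4·0.6152^0 = +0.386346
  k=1: (−1)^1·4.0000/(1)·0.7884^2·0.6152^2 = -0.940885
  k=2: (−1)^2·4.0000/(4)·0.7884^0·0.6152^4 = +0.143211
d^2_{0,0}(1.3252) = +0.386346 -0.940885 +0.143211 = -0.411328
|D^2_{0,0}|² = |d^2_{0,0}(β)|² = (-0.411328)² = 0.169191 (the z-rotation phases have unit modulus)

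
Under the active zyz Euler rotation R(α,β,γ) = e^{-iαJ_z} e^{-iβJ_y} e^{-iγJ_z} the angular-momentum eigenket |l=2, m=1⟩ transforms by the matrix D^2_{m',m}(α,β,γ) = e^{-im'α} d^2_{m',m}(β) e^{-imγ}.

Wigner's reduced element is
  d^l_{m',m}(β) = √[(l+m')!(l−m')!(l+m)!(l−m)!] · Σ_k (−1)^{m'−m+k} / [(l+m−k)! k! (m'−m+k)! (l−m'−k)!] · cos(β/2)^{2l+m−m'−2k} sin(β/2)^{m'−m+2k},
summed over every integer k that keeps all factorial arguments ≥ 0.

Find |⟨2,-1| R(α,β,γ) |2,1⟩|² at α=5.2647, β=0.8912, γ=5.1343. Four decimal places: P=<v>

First d^2_{-1,1}(β=0.8912), then the phase factors e^{-i(-1)α} and e^{-i(1)γ}:
c=cos(0.8912/2)=0.902352, s=sin(0.8912/2)=0.430999; N=√[1·6·6·1]=6.000000
The bounds max(0,m−m')=2 and min(l+m,l−m')=3 give 2 terms
  k=2: (−1)^0·6.0000/(2)·0.9024^2·0.4310^2 = +0.453761
  k=3: (−1)^1·6.0000/(6)·0.9024^0·0.4310^4 = -0.034507
d^2_{-1,1}(0.8912) = +0.453761 -0.034507 = +0.419254
|D^2_{-1,1}|² = |d^2_{-1,1}(β)|² = (+0.419254)² = 0.175774 (the z-rotation phases have unit modulus)

P=0.1758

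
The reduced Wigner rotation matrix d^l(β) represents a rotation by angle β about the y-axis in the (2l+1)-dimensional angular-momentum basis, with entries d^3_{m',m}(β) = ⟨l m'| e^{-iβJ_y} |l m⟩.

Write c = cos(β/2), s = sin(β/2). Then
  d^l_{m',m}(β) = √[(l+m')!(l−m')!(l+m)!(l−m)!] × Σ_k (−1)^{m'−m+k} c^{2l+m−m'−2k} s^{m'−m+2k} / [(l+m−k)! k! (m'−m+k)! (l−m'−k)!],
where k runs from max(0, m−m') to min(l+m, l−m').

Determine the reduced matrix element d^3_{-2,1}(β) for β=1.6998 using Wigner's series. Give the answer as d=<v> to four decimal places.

d^3_{-2,1}(β=1.6998) via Wigner's sum:
Half-angle: c=0.660058, s=0.751214. N=√(1·120·24·2)=75.894664
Admissible k: 3..4 (factorial args all ≥0)
  k=3: (−1)^0·75.8947/(12)·0.6601^3·0.7512^3 = +0.771025
  k=4: (−1)^1·75.8947/(24)·0.6601^1·0.7512^5 = -0.499346
d^3_{-2,1}(1.6998) = +0.771025 -0.499346 = +0.271679

d=0.2717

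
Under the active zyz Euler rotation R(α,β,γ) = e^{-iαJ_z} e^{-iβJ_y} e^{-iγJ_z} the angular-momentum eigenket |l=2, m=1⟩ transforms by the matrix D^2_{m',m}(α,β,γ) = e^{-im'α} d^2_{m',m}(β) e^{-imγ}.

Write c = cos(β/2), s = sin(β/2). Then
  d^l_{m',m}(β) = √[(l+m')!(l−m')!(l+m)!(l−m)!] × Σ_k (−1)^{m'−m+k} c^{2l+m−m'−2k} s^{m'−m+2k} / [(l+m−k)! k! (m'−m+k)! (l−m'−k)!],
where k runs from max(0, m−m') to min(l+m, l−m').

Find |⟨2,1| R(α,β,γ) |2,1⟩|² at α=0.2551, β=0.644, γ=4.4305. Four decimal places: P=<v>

First d^2_{1,1}(β=0.644), then the phase factors e^{-i(1)α} and e^{-i(1)γ}:
With c≡cos(β/2)=0.948604 and s≡sin(β/2)=0.316464, N=[6·1·6·1]^{1/2}=6.000000
The bounds max(0,m−m')=0 and min(l+m,l−m')=1 give 2 terms
  k=0: (−1)^0·6.0000/(6)·0.9486^4·0.3165^0 = +0.809731
  k=1: (−1)^1·6.0000/(2)·0.9486^2·0.3165^2 = -0.270359
d^2_{1,1}(0.644) = +0.809731 -0.270359 = +0.539371
|D^2_{1,1}|² = |d^2_{1,1}(β)|² = (+0.539371)² = 0.290921 (the z-rotation phases have unit modulus)

P=0.2909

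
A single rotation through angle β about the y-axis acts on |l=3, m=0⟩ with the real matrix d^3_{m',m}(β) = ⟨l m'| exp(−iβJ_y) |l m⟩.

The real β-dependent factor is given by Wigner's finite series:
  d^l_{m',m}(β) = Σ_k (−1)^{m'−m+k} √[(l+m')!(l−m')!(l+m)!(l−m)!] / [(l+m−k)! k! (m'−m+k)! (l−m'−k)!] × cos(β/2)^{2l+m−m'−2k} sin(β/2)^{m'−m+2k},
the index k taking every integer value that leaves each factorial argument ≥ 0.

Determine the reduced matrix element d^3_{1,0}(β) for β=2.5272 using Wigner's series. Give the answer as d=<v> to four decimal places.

d^3_{1,0}(β=2.5272) via Wigner's sum:
c=cos(2.5272/2)=0.302387, s=sin(2.5272/2)=0.953185; N=√[24·2·6·6]=41.569219
k∈{0,1,2} keeps every argument non-negative
  k=0: (−1)^1·41.5692/(12)·0.3024^5·0.9532^1 = -0.008348
  k=1: (−1)^2·41.5692/(4)·0.3024^3·0.9532^3 = +0.248848
  k=2: (−1)^3·41.5692/(12)·0.3024^1·0.9532^5 = -0.824215
d^3_{1,0}(2.5272) = -0.008348 +0.248848 -0.824215 = -0.583715

d=-0.5837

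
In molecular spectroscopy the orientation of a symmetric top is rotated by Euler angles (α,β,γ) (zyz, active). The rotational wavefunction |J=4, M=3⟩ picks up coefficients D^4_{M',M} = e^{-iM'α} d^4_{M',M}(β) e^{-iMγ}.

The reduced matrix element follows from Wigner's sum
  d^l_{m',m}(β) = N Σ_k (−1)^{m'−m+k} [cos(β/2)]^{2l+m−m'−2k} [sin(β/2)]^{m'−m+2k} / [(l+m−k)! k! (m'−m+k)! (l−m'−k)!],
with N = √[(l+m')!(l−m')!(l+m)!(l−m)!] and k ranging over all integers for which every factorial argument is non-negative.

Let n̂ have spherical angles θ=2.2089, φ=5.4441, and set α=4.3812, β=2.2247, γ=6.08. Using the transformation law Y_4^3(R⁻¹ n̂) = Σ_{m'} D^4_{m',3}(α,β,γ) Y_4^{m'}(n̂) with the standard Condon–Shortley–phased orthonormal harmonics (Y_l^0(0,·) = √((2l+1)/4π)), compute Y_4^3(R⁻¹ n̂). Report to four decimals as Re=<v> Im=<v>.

Re=0.1204 Im=0.3194

Need the full column D^4_{m',3} for m'=−4..4 at α=4.3812, β=2.2247, γ=6.08.
cos(β/2)=0.442555, sin(β/2)=0.896741
d^4_{-4,3}: single k=7 term ⇒ +0.583690;  D = +0.440664-0.382766i
d^4_{-3,3}: k∈[6..7] ⇒ +0.712912 -0.418155 = +0.294757;  D = +0.110429+0.273290i
d^4_{-2,3}: k∈[5..6] ⇒ +0.564188 -0.772150 = -0.207962;  D = +0.207672-0.010980i
d^4_{-1,3}: k∈[4..5] ⇒ +0.328139 -0.808366 = -0.480227;  D = -0.131960+0.461741i
d^4_{0,3}: k∈[3..4] ⇒ +0.144845 -0.594706 = -0.449861;  D = -0.368842-0.257547i
d^4_{1,3}: k∈[2..3] ⇒ +0.047952 -0.328139 = -0.280187;  D = +0.226390-0.165082i
d^4_{2,3}: k∈[1..2] ⇒ +0.011156 -0.137412 = -0.126256;  D = +0.037174+0.120659i
d^4_{3,3}: k∈[0..1] ⇒ +0.001471 -0.042290 = -0.040819;  D = -0.040797-0.001319i
d^4_{4,3}: single k=0 term ⇒ -0.008433;  D = +0.002998-0.007882i
Y_4^{m'}(θ=2.2089,φ=5.4441) and Σ D·Y over m':
  (+0.4407-0.3828i)·(-0.1800-0.0393i)  (+0.1104+0.2733i)·(+0.3135-0.2259i)  (+0.2077-0.0110i)·(-0.0343+0.3184i)  (-0.1320+0.4617i)·(+0.0781+0.0869i)  (-0.3688-0.2575i)·(-0.3426+0.0000i)  (+0.2264-0.1651i)·(-0.0781+0.0869i)  (+0.0372+0.1207i)·(-0.0343-0.3184i)  (-0.0408-0.0013i)·(-0.3135-0.2259i)  (+0.0030-0.0079i)·(-0.1800+0.0393i)
Y_4^3(R⁻¹ n̂) = +0.120365+0.319378i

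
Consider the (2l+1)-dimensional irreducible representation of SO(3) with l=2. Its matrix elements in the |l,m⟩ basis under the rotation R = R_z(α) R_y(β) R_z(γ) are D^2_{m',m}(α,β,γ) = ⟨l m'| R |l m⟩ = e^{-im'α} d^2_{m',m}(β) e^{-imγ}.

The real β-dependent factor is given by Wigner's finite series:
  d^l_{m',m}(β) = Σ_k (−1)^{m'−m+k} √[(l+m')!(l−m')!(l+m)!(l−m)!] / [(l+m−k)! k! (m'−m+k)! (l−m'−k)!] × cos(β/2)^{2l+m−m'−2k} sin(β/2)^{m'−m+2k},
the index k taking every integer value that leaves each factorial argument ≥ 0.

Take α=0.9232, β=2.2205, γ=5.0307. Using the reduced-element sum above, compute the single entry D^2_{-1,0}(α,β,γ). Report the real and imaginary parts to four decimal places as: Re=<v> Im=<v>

Re=-0.3559 Im=-0.4705

Split into d^2_{-1,0}(β=2.2205) × two z-phases.
With c≡cos(β/2)=0.444438 and s≡sin(β/2)=0.895810, N=[1·6·2·2]^{1/2}=4.898979
k∈{1,2} keeps every argument non-negative
  k=1: (−1)^0·4.8990/(2)·0.4444^3·0.8958^1 = +0.192630
  k=2: (−1)^1·4.8990/(2)·0.4444^1·0.8958^3 = -0.782589
d^2_{-1,0}(2.2205) = +0.192630 -0.782589 = -0.589959
Attach z-rotation phases: D = e^{-i(-1)(0.9232)}·(-0.589959)·e^{-i(0)(5.0307)} = -0.355905-0.470514i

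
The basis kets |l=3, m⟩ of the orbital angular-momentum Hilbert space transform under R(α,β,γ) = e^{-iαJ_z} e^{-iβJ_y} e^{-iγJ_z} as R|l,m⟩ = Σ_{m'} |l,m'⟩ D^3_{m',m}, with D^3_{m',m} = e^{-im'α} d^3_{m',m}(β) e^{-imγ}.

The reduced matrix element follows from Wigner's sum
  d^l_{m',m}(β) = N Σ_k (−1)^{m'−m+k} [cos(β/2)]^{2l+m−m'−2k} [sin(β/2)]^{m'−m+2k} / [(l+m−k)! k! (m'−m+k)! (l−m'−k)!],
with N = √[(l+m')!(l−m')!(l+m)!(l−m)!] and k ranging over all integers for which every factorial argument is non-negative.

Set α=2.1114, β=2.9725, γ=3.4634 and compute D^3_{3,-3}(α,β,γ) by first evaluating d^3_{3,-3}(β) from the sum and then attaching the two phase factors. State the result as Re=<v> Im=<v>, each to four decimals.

Re=-0.5973 Im=-0.7754

Split into d^3_{3,-3}(β=2.9725) × two z-phases.
c=cos(2.9725/2)=0.084446, s=sin(2.9725/2)=0.996428; N=√[720·1·1·720]=720.000000
Admissible k: 0..0 (factorial args all ≥0)
  k=0: (−1)^6·720.0000/(720)·0.0844^0·0.9964^6 = +0.978759
d^3_{3,-3}(2.9725) = +0.978759
D = (+0.998699-0.050993i)·(+0.978759)·(-0.569070-0.822289i) = -0.597298-0.775374i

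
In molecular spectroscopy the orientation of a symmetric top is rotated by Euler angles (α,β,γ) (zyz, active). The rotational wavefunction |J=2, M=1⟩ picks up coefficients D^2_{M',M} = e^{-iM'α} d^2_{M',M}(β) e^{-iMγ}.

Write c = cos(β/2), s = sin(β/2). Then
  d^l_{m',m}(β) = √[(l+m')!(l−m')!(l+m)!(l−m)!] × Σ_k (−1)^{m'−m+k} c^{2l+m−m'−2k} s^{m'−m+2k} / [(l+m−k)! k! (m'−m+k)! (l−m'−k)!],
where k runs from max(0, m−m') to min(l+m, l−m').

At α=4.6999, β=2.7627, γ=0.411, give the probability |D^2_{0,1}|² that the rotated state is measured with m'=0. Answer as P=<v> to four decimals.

P=0.1772

First d^2_{0,1}(β=2.7627), then the phase factors e^{-i(0)α} and e^{-i(1)γ}:
c=cos(2.7627/2)=0.188315, s=sin(2.7627/2)=0.982109; N=√[2·2·6·1]=4.898979
The bounds max(0,m−m')=1 and min(l+m,l−m')=2 give 2 terms
  k=1: (−1)^0·4.8990/(2)·0.1883^3·0.9821^1 = +0.016065
  k=2: (−1)^1·4.8990/(2)·0.1883^1·0.9821^3 = -0.436958
d^2_{0,1}(2.7627) = +0.016065 -0.436958 = -0.420892
|D^2_{0,1}|² = |d^2_{0,1}(β)|² = (-0.420892)² = 0.177150 (the z-rotation phases have unit modulus)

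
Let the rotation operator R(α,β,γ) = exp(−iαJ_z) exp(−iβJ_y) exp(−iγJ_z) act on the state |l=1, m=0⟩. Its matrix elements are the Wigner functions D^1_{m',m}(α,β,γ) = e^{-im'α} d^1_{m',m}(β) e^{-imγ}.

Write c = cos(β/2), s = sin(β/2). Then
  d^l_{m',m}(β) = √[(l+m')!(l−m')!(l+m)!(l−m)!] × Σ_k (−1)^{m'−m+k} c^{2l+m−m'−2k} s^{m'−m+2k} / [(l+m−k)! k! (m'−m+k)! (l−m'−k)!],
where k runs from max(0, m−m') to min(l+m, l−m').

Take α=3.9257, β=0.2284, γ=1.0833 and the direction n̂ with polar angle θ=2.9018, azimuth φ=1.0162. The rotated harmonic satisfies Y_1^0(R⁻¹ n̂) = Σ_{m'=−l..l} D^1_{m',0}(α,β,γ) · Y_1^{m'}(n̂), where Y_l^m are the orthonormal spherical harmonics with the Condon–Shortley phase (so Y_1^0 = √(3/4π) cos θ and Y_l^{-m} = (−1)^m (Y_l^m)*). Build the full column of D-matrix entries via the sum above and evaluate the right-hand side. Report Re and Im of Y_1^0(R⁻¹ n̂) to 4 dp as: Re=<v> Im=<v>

Need the full column D^1_{m',0} for m'=−1..1 at α=3.9257, β=0.2284, γ=1.0833.
cos(β/2)=0.993486, sin(β/2)=0.113952
d^1_{-1,0}: single k=1 term ⇒ +0.160103;  D = -0.113356-0.113063i
d^1_{0,0}: k∈[0..1] ⇒ +0.987015 -0.012985 = +0.974030;  D = +0.974030+0.000000i
d^1_{1,0}: single k=0 term ⇒ -0.160103;  D = +0.113356-0.113063i
Y_1^{m'}(θ=2.9018,φ=1.0162) and Σ D·Y over m':
  (-0.1134-0.1131i)·(+0.0432-0.0698i)  (+0.9740+0.0000i)·(-0.4746+0.0000i)  (+0.1134-0.1131i)·(-0.0432-0.0698i)
Y_1^0(R⁻¹ n̂) = -0.487866+0.000000i

Re=-0.4879 Im=0.0000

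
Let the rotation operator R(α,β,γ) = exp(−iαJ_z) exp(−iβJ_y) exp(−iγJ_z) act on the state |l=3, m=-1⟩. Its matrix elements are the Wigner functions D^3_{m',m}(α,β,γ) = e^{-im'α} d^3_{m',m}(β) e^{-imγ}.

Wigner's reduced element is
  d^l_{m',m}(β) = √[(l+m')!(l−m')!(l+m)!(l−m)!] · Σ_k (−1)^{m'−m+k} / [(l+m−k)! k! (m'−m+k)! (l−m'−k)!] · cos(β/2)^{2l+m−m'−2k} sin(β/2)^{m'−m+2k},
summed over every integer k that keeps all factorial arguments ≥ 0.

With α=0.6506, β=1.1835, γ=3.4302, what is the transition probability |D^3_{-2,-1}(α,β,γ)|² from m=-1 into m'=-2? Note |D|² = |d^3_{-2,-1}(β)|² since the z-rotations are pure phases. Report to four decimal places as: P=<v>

P=0.0045

First d^3_{-2,-1}(β=1.1835), then the phase factors e^{-i(-2)α} and e^{-i(-1)γ}:
c=cos(1.1835/2)=0.829966, s=sin(1.1835/2)=0.557814; N=√[1·120·2·24]=75.894664
The bounds max(0,m−m')=1 and min(l+m,l−m')=2 give 2 terms
  k=1: (−1)^0·75.8947/(24)·0.8300^5·0.5578^1 = +0.694689
  k=2: (−1)^1·75.8947/(12)·0.8300^3·0.5578^3 = -0.627595
d^3_{-2,-1}(1.1835) = +0.694689 -0.627595 = +0.067094
|D^3_{-2,-1}|² = |d^3_{-2,-1}(β)|² = (+0.067094)² = 0.004502 (the z-rotation phases have unit modulus)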